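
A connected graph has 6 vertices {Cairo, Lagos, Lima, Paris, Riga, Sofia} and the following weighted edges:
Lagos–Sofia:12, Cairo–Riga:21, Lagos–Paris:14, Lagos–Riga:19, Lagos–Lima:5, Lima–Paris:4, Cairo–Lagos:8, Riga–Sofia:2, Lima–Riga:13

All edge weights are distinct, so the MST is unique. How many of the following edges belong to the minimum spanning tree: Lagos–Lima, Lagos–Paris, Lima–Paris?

2

Sort edges by weight, then run Kruskal:
Riga–Sofia (2): add — endpoints in different components.
Lima–Paris (4): add — endpoints in different components.
Lagos–Lima (5): add — endpoints in different components.
Cairo–Lagos (8): add — endpoints in different components.
Lagos–Sofia (12): add — endpoints in different components.
MST edge set: {Riga–Sofia, Lima–Paris, Lagos–Lima, Cairo–Lagos, Lagos–Sofia}.
Of the listed edges, {Lagos–Lima, Lima–Paris} are in the MST → 2.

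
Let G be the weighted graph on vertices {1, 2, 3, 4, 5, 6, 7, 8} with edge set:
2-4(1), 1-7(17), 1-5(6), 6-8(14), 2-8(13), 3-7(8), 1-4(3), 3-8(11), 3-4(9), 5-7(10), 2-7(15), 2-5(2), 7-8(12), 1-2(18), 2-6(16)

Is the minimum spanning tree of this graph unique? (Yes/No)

Kruskal's algorithm — process edges by increasing weight (ties by edge label):
2-4 (1): add — endpoints in different components.
2-5 (2): add — endpoints in different components.
1-4 (3): add — endpoints in different components.
1-5 (6): skip — 1 and 5 already connected.
3-7 (8): add — endpoints in different components.
3-4 (9): add — endpoints in different components.
5-7 (10): skip — 5 and 7 already connected.
3-8 (11): add — endpoints in different components.
7-8 (12): skip — 7 and 8 already connected.
2-8 (13): skip — 2 and 8 already connected.
6-8 (14): add — endpoints in different components.
Every non-tree edge has weight strictly greater than the heaviest edge on the tree path between its endpoints, so the MST is unique.

Yes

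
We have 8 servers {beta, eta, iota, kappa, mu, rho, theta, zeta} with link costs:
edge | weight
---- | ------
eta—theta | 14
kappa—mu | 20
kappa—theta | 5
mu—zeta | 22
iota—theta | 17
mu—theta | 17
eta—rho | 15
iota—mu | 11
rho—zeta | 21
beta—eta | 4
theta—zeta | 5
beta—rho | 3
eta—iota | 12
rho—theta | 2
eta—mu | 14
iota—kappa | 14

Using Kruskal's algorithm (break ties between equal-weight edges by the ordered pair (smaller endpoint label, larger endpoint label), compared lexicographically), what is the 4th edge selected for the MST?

Kruskal: consider edges lightest-first.
rho—theta (2): add — endpoints in different components.
beta—rho (3): add — endpoints in different components.
beta—eta (4): add — endpoints in different components.
kappa—theta (5): add — endpoints in different components.
theta—zeta (5): add — endpoints in different components.
iota—mu (11): add — endpoints in different components.
eta—iota (12): add — endpoints in different components.
The 4th edge added is kappa—theta.

kappa-theta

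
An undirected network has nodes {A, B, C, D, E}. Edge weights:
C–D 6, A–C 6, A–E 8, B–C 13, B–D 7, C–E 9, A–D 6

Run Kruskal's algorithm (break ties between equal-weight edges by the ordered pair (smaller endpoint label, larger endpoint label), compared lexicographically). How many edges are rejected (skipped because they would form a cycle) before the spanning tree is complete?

1

Sort edges by weight, then run Kruskal:
A–C (6): add — endpoints in different components.
A–D (6): add — endpoints in different components.
C–D (6): skip — C and D already connected.
B–D (7): add — endpoints in different components.
A–E (8): add — endpoints in different components.
Edges rejected before the tree was complete: 1.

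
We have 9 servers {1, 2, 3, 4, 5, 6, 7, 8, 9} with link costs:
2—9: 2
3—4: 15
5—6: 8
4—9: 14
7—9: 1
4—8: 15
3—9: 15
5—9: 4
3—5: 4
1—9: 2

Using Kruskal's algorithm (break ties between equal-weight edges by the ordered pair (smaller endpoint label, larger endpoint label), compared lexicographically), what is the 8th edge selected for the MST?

Kruskal's algorithm — process edges by increasing weight (ties by edge label):
7—9 (1): add — endpoints in different components.
1—9 (2): add — endpoints in different components.
2—9 (2): add — endpoints in different components.
3—5 (4): add — endpoints in different components.
5—9 (4): add — endpoints in different components.
5—6 (8): add — endpoints in different components.
4—9 (14): add — endpoints in different components.
3—4 (15): skip — 3 and 4 already connected.
3—9 (15): skip — 3 and 9 already connected.
4—8 (15): add — endpoints in different components.
The 8th edge added is 4—8.

4-8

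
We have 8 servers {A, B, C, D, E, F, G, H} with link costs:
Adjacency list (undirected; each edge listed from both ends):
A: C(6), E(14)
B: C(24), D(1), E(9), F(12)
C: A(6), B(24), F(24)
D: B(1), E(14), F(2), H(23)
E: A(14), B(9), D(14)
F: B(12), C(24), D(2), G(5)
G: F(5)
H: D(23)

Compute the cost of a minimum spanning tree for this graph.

Prim's algorithm from E:
Step 1: cheapest edge leaving the tree is B–E (9); add B.
Step 2: cheapest edge leaving the tree is B–D (1); add D.
Step 3: cheapest edge leaving the tree is D–F (2); add F.
Step 4: cheapest edge leaving the tree is F–G (5); add G.
Step 5: cheapest edge leaving the tree is A–E (14); add A.
Step 6: cheapest edge leaving the tree is A–C (6); add C.
Step 7: cheapest edge leaving the tree is D–H (23); add H.
MST edges: B–E, B–D, D–F, F–G, A–E, A–C, D–H; total weight 9+1+2+5+14+6+23 = 60.

60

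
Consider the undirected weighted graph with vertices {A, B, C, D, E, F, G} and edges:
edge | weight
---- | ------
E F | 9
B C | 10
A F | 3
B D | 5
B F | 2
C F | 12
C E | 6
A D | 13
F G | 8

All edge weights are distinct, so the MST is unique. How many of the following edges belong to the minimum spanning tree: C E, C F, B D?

2

Sort edges by weight, then run Kruskal:
B F (2): add. Components now {A} {B,F} {C} {D} {E} {G}
A F (3): add. Components now {A,B,F} {C} {D} {E} {G}
B D (5): add. Components now {A,B,D,F} {C} {E} {G}
C E (6): add. Components now {A,B,D,F} {C,E} {G}
F G (8): add. Components now {A,B,D,F,G} {C,E}
E F (9): add. Components now {A,B,C,D,E,F,G}
MST edge set: {B F, A F, B D, C E, F G, E F}.
Of the listed edges, {C E, B D} are in the MST → 2.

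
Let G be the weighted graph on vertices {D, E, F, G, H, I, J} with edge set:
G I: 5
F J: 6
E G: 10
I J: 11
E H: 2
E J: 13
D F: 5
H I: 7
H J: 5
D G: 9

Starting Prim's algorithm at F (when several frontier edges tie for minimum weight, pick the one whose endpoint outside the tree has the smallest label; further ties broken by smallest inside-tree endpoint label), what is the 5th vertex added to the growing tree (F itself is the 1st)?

Grow the tree from F using Prim:
Step 1: cheapest edge leaving the tree is D F (5); add D.
Step 2: cheapest edge leaving the tree is F J (6); add J.
Step 3: cheapest edge leaving the tree is H J (5); add H.
Step 4: cheapest edge leaving the tree is E H (2); add E.
Step 5: cheapest edge leaving the tree is H I (7); add I.
Step 6: cheapest edge leaving the tree is G I (5); add G.
Vertex order: F, D, J, H, E, I, G. The 5th vertex is E.

E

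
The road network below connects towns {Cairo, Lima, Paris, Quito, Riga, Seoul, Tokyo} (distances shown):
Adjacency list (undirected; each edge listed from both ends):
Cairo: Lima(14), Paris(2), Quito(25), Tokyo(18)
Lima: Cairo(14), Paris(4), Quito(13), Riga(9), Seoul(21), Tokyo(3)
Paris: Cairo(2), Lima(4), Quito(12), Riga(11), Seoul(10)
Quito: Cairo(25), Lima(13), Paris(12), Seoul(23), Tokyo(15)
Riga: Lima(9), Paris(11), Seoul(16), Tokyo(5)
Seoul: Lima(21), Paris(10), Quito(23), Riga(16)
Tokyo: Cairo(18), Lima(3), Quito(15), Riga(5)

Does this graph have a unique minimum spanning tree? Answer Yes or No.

Yes

Kruskal's algorithm — process edges by increasing weight (ties by edge label):
Cairo-Paris (2): add. Components now {Riga} {Lima} {Quito} {Cairo,Paris} {Tokyo} {Seoul}
Lima-Tokyo (3): add. Components now {Riga} {Lima,Tokyo} {Quito} {Cairo,Paris} {Seoul}
Lima-Paris (4): add. Components now {Riga} {Cairo,Lima,Paris,Tokyo} {Quito} {Seoul}
Riga-Tokyo (5): add. Components now {Cairo,Lima,Paris,Riga,Tokyo} {Quito} {Seoul}
Lima-Riga (9): skip — Riga and Lima already connected.
Paris-Seoul (10): add. Components now {Cairo,Lima,Paris,Riga,Seoul,Tokyo} {Quito}
Paris-Riga (11): skip — Riga and Paris already connected.
Paris-Quito (12): add. Components now {Cairo,Lima,Paris,Quito,Riga,Seoul,Tokyo}
Every non-tree edge has weight strictly greater than the heaviest edge on the tree path between its endpoints, so the MST is unique.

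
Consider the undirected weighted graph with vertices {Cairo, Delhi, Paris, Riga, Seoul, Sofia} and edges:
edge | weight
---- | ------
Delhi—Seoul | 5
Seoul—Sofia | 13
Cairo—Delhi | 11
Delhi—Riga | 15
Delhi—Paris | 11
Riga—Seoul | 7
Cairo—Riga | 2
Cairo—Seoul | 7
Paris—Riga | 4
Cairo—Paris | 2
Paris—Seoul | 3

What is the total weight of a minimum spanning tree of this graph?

25

Sort edges by weight, then run Kruskal:
Cairo—Paris (2): add. Components now {Sofia} {Delhi} {Seoul} {Cairo,Paris} {Riga}
Cairo—Riga (2): add. Components now {Sofia} {Delhi} {Seoul} {Cairo,Paris,Riga}
Paris—Seoul (3): add. Components now {Sofia} {Delhi} {Cairo,Paris,Riga,Seoul}
Paris—Riga (4): skip — Paris and Riga already connected.
Delhi—Seoul (5): add. Components now {Sofia} {Cairo,Delhi,Paris,Riga,Seoul}
Cairo—Seoul (7): skip — Seoul and Cairo already connected.
Riga—Seoul (7): skip — Seoul and Riga already connected.
Cairo—Delhi (11): skip — Delhi and Cairo already connected.
Delhi—Paris (11): skip — Delhi and Paris already connected.
Seoul—Sofia (13): add. Components now {Cairo,Delhi,Paris,Riga,Seoul,Sofia}
MST edges: Cairo—Paris, Cairo—Riga, Paris—Seoul, Delhi—Seoul, Seoul—Sofia; total weight 2+2+3+5+13 = 25.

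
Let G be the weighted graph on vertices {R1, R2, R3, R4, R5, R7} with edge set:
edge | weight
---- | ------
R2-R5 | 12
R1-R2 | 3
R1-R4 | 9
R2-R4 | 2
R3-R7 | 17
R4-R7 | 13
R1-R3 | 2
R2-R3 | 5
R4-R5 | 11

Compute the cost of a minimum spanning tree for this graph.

31

Grow the tree from R2 using Prim:
Step 1: frontier [R2-R4 2, R1-R2 3, R2-R3 5, R2-R5 12] → take R2-R4 (2); add R4.
Step 2: frontier [R1-R2 3, R2-R3 5, R2-R5 12, R1-R4 9, R4-R5 11, R4-R7 13] → take R1-R2 (3); add R1.
Step 3: frontier [R1-R3 2, R2-R3 5, R2-R5 12, R4-R5 11, R4-R7 13] → take R1-R3 (2); add R3.
Step 4: frontier [R2-R5 12, R3-R7 17, R4-R5 11, R4-R7 13] → take R4-R5 (11); add R5.
Step 5: frontier [R3-R7 17, R4-R7 13] → take R4-R7 (13); add R7.
MST edges: R2-R4, R1-R2, R1-R3, R4-R5, R4-R7; total weight 2+3+2+11+13 = 31.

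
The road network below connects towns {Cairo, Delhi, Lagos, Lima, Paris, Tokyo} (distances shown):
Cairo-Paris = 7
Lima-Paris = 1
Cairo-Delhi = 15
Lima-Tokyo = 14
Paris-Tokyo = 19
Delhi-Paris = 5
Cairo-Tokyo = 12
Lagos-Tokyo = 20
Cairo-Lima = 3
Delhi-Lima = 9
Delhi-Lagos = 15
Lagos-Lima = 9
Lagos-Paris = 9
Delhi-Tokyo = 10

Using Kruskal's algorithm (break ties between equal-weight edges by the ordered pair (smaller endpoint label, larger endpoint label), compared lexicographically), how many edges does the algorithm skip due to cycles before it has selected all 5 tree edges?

3

Kruskal: consider edges lightest-first.
Lima-Paris (1): add. Components now {Lima,Paris} {Cairo} {Lagos} {Tokyo} {Delhi}
Cairo-Lima (3): add. Components now {Cairo,Lima,Paris} {Lagos} {Tokyo} {Delhi}
Delhi-Paris (5): add. Components now {Cairo,Delhi,Lima,Paris} {Lagos} {Tokyo}
Cairo-Paris (7): skip — Cairo and Paris already connected.
Delhi-Lima (9): skip — Lima and Delhi already connected.
Lagos-Lima (9): add. Components now {Cairo,Delhi,Lagos,Lima,Paris} {Tokyo}
Lagos-Paris (9): skip — Lagos and Paris already connected.
Delhi-Tokyo (10): add. Components now {Cairo,Delhi,Lagos,Lima,Paris,Tokyo}
Edges rejected before the tree was complete: 3.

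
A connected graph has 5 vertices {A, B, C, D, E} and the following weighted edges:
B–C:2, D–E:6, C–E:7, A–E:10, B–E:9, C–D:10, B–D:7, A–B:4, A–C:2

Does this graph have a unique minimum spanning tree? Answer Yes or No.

Kruskal's algorithm — process edges by increasing weight (ties by edge label):
A–C (2): add — endpoints in different components.
B–C (2): add — endpoints in different components.
A–B (4): skip — A and B already connected.
D–E (6): add — endpoints in different components.
B–D (7): add — endpoints in different components.
Non-tree edge C–E has weight 7, equal to the heaviest edge on its tree cycle — swapping gives another MST of the same weight. Not unique.

No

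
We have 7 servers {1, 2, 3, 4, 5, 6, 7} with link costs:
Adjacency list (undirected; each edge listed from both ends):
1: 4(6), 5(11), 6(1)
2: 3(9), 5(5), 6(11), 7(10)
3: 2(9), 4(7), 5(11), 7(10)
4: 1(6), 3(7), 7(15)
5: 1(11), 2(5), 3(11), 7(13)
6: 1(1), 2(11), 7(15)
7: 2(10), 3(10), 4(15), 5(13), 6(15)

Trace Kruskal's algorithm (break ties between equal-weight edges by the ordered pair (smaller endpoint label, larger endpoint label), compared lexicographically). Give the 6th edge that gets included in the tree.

2-7

Kruskal: consider edges lightest-first.
1—6 (1): add — endpoints in different components.
2—5 (5): add — endpoints in different components.
1—4 (6): add — endpoints in different components.
3—4 (7): add — endpoints in different components.
2—3 (9): add — endpoints in different components.
2—7 (10): add — endpoints in different components.
The 6th edge added is 2—7.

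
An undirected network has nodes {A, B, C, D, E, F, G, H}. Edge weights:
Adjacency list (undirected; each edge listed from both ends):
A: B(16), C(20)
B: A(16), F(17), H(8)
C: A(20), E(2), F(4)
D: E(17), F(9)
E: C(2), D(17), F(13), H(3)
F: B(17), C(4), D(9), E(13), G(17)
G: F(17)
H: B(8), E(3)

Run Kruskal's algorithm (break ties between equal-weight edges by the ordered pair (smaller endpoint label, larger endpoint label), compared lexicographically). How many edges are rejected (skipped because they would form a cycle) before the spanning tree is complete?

Sort edges by weight, then run Kruskal:
C E (2): add — endpoints in different components.
E H (3): add — endpoints in different components.
C F (4): add — endpoints in different components.
B H (8): add — endpoints in different components.
D F (9): add — endpoints in different components.
E F (13): skip — E and F already connected.
A B (16): add — endpoints in different components.
B F (17): skip — B and F already connected.
D E (17): skip — D and E already connected.
F G (17): add — endpoints in different components.
Edges rejected before the tree was complete: 3.

3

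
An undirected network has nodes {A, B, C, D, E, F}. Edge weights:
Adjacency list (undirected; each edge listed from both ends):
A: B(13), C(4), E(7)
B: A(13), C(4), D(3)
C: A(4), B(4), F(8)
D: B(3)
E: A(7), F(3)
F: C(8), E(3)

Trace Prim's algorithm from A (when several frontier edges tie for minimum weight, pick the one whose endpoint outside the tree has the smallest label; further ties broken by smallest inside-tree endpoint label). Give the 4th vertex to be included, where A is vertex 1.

Prim's algorithm from A:
Step 1: frontier [A C 4, A E 7, A B 13] → take A C (4); add C.
Step 2: frontier [A E 7, A B 13, B C 4, C F 8] → take B C (4); add B.
Step 3: frontier [A E 7, B D 3, C F 8] → take B D (3); add D.
Step 4: frontier [A E 7, C F 8] → take A E (7); add E.
Step 5: frontier [C F 8, E F 3] → take E F (3); add F.
Vertex order: A, C, B, D, E, F. The 4th vertex is D.

D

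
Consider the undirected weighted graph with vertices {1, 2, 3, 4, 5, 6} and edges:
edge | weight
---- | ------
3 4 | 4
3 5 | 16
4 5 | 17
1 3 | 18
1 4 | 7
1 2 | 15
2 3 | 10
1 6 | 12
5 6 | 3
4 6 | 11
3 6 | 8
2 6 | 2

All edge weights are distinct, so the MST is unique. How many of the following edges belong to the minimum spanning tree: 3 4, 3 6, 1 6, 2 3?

2

Kruskal: consider edges lightest-first.
2 6 (2): add. Components now {1} {2,6} {3} {4} {5}
5 6 (3): add. Components now {1} {2,5,6} {3} {4}
3 4 (4): add. Components now {1} {2,5,6} {3,4}
1 4 (7): add. Components now {1,3,4} {2,5,6}
3 6 (8): add. Components now {1,2,3,4,5,6}
MST edge set: {2 6, 5 6, 3 4, 1 4, 3 6}.
Of the listed edges, {3 4, 3 6} are in the MST → 2.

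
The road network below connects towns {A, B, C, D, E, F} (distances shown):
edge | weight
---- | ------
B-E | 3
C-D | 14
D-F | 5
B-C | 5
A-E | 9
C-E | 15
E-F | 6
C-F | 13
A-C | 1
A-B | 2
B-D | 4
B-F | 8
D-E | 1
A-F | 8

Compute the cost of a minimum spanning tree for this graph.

12

Grow the tree from E using Prim:
Step 1: cheapest edge leaving the tree is D-E (1); add D.
Step 2: cheapest edge leaving the tree is B-E (3); add B.
Step 3: cheapest edge leaving the tree is A-B (2); add A.
Step 4: cheapest edge leaving the tree is A-C (1); add C.
Step 5: cheapest edge leaving the tree is D-F (5); add F.
MST edges: D-E, B-E, A-B, A-C, D-F; total weight 1+3+2+1+5 = 12.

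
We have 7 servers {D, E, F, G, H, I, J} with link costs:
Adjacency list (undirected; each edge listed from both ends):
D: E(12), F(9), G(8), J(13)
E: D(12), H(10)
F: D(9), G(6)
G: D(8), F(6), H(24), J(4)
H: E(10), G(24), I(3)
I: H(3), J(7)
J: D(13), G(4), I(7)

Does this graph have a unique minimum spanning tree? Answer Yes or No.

Kruskal's algorithm — process edges by increasing weight (ties by edge label):
H—I (3): add. Components now {D} {E} {F} {G} {H,I} {J}
G—J (4): add. Components now {D} {E} {F} {G,J} {H,I}
F—G (6): add. Components now {D} {E} {F,G,J} {H,I}
I—J (7): add. Components now {D} {E} {F,G,H,I,J}
D—G (8): add. Components now {D,F,G,H,I,J} {E}
D—F (9): skip — D and F already connected.
E—H (10): add. Components now {D,E,F,G,H,I,J}
Every non-tree edge has weight strictly greater than the heaviest edge on the tree path between its endpoints, so the MST is unique.

Yes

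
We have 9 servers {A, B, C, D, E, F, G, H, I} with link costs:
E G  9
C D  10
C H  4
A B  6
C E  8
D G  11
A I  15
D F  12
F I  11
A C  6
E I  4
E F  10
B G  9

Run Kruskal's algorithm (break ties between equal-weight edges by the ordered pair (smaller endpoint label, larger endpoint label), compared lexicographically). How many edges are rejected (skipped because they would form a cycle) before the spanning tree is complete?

Kruskal's algorithm — process edges by increasing weight (ties by edge label):
C H (4): add — endpoints in different components.
E I (4): add — endpoints in different components.
A B (6): add — endpoints in different components.
A C (6): add — endpoints in different components.
C E (8): add — endpoints in different components.
B G (9): add — endpoints in different components.
E G (9): skip — E and G already connected.
C D (10): add — endpoints in different components.
E F (10): add — endpoints in different components.
Edges rejected before the tree was complete: 1.

1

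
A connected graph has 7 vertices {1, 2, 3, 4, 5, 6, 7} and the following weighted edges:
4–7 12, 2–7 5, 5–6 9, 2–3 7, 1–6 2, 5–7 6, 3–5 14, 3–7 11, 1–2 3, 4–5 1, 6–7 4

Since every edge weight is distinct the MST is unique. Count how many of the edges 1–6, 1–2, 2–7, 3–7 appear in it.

2

Sort edges by weight, then run Kruskal:
4–5 (1): add — endpoints in different components.
1–6 (2): add — endpoints in different components.
1–2 (3): add — endpoints in different components.
6–7 (4): add — endpoints in different components.
2–7 (5): skip — 2 and 7 already connected.
5–7 (6): add — endpoints in different components.
2–3 (7): add — endpoints in different components.
MST edge set: {4–5, 1–6, 1–2, 6–7, 5–7, 2–3}.
Of the listed edges, {1–6, 1–2} are in the MST → 2.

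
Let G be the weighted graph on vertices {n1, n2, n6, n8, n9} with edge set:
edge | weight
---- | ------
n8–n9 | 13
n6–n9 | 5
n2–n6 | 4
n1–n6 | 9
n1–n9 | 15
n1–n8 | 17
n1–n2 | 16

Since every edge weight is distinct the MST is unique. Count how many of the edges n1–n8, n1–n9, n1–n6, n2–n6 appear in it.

Kruskal: consider edges lightest-first.
n2–n6 (4): add. Components now {n1} {n2,n6} {n9} {n8}
n6–n9 (5): add. Components now {n1} {n2,n6,n9} {n8}
n1–n6 (9): add. Components now {n1,n2,n6,n9} {n8}
n8–n9 (13): add. Components now {n1,n2,n6,n8,n9}
MST edge set: {n2–n6, n6–n9, n1–n6, n8–n9}.
Of the listed edges, {n1–n6, n2–n6} are in the MST → 2.

2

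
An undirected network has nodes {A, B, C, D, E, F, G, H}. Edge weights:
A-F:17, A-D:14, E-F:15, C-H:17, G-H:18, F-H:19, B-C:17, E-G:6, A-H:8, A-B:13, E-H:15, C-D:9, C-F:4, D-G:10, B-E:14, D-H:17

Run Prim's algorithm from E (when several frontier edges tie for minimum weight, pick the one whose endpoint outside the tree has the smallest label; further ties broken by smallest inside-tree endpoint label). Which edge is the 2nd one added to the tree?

D-G

Prim, starting at E.
Step 1: cheapest edge leaving the tree is E-G (6); add G.
Step 2: cheapest edge leaving the tree is D-G (10); add D.
Step 3: cheapest edge leaving the tree is C-D (9); add C.
Step 4: cheapest edge leaving the tree is C-F (4); add F.
Step 5: cheapest edge leaving the tree is A-D (14); add A.
Step 6: cheapest edge leaving the tree is A-H (8); add H.
Step 7: cheapest edge leaving the tree is A-B (13); add B.
The 2nd edge added is D-G.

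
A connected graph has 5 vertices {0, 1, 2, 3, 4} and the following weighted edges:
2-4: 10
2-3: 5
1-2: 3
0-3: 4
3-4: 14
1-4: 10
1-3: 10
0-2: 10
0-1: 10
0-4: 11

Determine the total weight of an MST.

22

Kruskal: consider edges lightest-first.
1-2 (3): add. Components now {0} {1,2} {3} {4}
0-3 (4): add. Components now {0,3} {1,2} {4}
2-3 (5): add. Components now {0,1,2,3} {4}
0-1 (10): skip — 0 and 1 already connected.
0-2 (10): skip — 0 and 2 already connected.
1-3 (10): skip — 1 and 3 already connected.
1-4 (10): add. Components now {0,1,2,3,4}
MST edges: 1-2, 0-3, 2-3, 1-4; total weight 3+4+5+10 = 22.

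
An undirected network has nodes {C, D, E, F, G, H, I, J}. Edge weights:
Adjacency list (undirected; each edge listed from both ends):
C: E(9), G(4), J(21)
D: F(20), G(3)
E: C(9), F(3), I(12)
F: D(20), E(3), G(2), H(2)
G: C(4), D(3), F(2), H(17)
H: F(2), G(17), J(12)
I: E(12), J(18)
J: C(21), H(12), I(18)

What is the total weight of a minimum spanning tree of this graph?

Prim, starting at I.
Step 1: cheapest edge leaving the tree is E-I (12); add E.
Step 2: cheapest edge leaving the tree is E-F (3); add F.
Step 3: cheapest edge leaving the tree is F-G (2); add G.
Step 4: cheapest edge leaving the tree is F-H (2); add H.
Step 5: cheapest edge leaving the tree is D-G (3); add D.
Step 6: cheapest edge leaving the tree is C-G (4); add C.
Step 7: cheapest edge leaving the tree is H-J (12); add J.
MST edges: E-I, E-F, F-G, F-H, D-G, C-G, H-J; total weight 12+3+2+2+3+4+12 = 38.

38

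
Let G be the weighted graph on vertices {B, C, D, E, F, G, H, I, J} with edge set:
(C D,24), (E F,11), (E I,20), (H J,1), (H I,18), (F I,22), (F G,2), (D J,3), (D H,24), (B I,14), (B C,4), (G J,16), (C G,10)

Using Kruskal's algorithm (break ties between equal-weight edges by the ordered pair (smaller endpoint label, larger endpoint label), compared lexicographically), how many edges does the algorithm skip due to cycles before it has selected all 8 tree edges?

Sort edges by weight, then run Kruskal:
H J (1): add — endpoints in different components.
F G (2): add — endpoints in different components.
D J (3): add — endpoints in different components.
B C (4): add — endpoints in different components.
C G (10): add — endpoints in different components.
E F (11): add — endpoints in different components.
B I (14): add — endpoints in different components.
G J (16): add — endpoints in different components.
Edges rejected before the tree was complete: 0.

0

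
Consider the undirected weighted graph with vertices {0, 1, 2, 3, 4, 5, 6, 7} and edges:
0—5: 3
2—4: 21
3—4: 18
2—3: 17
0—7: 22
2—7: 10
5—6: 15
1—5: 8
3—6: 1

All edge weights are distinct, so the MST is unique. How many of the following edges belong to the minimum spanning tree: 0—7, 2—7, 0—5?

2

Sort edges by weight, then run Kruskal:
3—6 (1): add — endpoints in different components.
0—5 (3): add — endpoints in different components.
1—5 (8): add — endpoints in different components.
2—7 (10): add — endpoints in different components.
5—6 (15): add — endpoints in different components.
2—3 (17): add — endpoints in different components.
3—4 (18): add — endpoints in different components.
MST edge set: {3—6, 0—5, 1—5, 2—7, 5—6, 2—3, 3—4}.
Of the listed edges, {2—7, 0—5} are in the MST → 2.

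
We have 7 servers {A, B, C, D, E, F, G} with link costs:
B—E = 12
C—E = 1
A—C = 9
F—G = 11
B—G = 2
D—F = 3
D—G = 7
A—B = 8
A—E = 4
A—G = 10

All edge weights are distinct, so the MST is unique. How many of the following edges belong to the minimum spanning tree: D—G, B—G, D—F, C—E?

Kruskal's algorithm — process edges by increasing weight (ties by edge label):
C—E (1): add — endpoints in different components.
B—G (2): add — endpoints in different components.
D—F (3): add — endpoints in different components.
A—E (4): add — endpoints in different components.
D—G (7): add — endpoints in different components.
A—B (8): add — endpoints in different components.
MST edge set: {C—E, B—G, D—F, A—E, D—G, A—B}.
Of the listed edges, {D—G, B—G, D—F, C—E} are in the MST → 4.

4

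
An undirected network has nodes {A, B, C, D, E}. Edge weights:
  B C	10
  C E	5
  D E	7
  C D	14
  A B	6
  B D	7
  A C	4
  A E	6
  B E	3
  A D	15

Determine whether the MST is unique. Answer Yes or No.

Sort edges by weight, then run Kruskal:
B E (3): add. Components now {A} {B,E} {C} {D}
A C (4): add. Components now {A,C} {B,E} {D}
C E (5): add. Components now {A,B,C,E} {D}
A B (6): skip — A and B already connected.
A E (6): skip — A and E already connected.
B D (7): add. Components now {A,B,C,D,E}
Non-tree edge D E has weight 7, equal to the heaviest edge on its tree cycle — swapping gives another MST of the same weight. Not unique.

No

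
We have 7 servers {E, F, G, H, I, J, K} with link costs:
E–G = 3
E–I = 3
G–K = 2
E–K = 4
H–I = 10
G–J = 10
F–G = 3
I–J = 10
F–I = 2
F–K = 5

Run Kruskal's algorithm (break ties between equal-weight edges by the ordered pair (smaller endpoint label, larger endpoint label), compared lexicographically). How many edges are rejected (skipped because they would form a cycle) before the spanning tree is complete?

3

Kruskal: consider edges lightest-first.
F–I (2): add — endpoints in different components.
G–K (2): add — endpoints in different components.
E–G (3): add — endpoints in different components.
E–I (3): add — endpoints in different components.
F–G (3): skip — F and G already connected.
E–K (4): skip — E and K already connected.
F–K (5): skip — F and K already connected.
G–J (10): add — endpoints in different components.
H–I (10): add — endpoints in different components.
Edges rejected before the tree was complete: 3.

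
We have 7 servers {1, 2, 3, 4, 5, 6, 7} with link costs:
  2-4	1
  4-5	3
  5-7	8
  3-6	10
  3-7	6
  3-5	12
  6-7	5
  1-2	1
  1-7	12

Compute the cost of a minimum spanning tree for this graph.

Grow the tree from 7 using Prim:
Step 1: frontier [6-7 5, 3-7 6, 5-7 8, 1-7 12] → take 6-7 (5); add 6.
Step 2: frontier [3-6 10, 3-7 6, 5-7 8, 1-7 12] → take 3-7 (6); add 3.
Step 3: frontier [3-5 12, 5-7 8, 1-7 12] → take 5-7 (8); add 5.
Step 4: frontier [4-5 3, 1-7 12] → take 4-5 (3); add 4.
Step 5: frontier [2-4 1, 1-7 12] → take 2-4 (1); add 2.
Step 6: frontier [1-2 1, 1-7 12] → take 1-2 (1); add 1.
MST edges: 6-7, 3-7, 5-7, 4-5, 2-4, 1-2; total weight 5+6+8+3+1+1 = 24.

24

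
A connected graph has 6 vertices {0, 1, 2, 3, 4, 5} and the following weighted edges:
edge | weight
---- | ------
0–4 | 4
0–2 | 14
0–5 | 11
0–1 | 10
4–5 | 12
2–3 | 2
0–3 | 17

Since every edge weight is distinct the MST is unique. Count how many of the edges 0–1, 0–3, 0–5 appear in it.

2

Kruskal's algorithm — process edges by increasing weight (ties by edge label):
2–3 (2): add. Components now {0} {1} {2,3} {4} {5}
0–4 (4): add. Components now {0,4} {1} {2,3} {5}
0–1 (10): add. Components now {0,1,4} {2,3} {5}
0–5 (11): add. Components now {0,1,4,5} {2,3}
4–5 (12): skip — 4 and 5 already connected.
0–2 (14): add. Components now {0,1,2,3,4,5}
MST edge set: {2–3, 0–4, 0–1, 0–5, 0–2}.
Of the listed edges, {0–1, 0–5} are in the MST → 2.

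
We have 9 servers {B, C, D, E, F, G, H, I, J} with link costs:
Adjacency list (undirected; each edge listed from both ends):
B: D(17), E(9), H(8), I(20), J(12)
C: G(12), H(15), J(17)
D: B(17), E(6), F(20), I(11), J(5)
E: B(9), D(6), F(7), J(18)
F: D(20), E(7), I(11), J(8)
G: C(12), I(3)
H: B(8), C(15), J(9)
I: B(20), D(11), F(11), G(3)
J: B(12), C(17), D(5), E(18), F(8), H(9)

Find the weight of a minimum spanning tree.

Prim's algorithm from C:
Step 1: cheapest edge leaving the tree is C-G (12); add G.
Step 2: cheapest edge leaving the tree is G-I (3); add I.
Step 3: cheapest edge leaving the tree is D-I (11); add D.
Step 4: cheapest edge leaving the tree is D-J (5); add J.
Step 5: cheapest edge leaving the tree is D-E (6); add E.
Step 6: cheapest edge leaving the tree is E-F (7); add F.
Step 7: cheapest edge leaving the tree is B-E (9); add B.
Step 8: cheapest edge leaving the tree is B-H (8); add H.
MST edges: C-G, G-I, D-I, D-J, D-E, E-F, B-E, B-H; total weight 12+3+11+5+6+7+9+8 = 61.

61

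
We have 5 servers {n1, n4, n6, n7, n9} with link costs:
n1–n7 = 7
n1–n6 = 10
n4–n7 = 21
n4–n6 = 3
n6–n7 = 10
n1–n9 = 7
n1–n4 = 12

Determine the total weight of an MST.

Kruskal's algorithm — process edges by increasing weight (ties by edge label):
n4–n6 (3): add. Components now {n4,n6} {n7} {n9} {n1}
n1–n7 (7): add. Components now {n4,n6} {n1,n7} {n9}
n1–n9 (7): add. Components now {n4,n6} {n1,n7,n9}
n1–n6 (10): add. Components now {n1,n4,n6,n7,n9}
MST edges: n4–n6, n1–n7, n1–n9, n1–n6; total weight 3+7+7+10 = 27.

27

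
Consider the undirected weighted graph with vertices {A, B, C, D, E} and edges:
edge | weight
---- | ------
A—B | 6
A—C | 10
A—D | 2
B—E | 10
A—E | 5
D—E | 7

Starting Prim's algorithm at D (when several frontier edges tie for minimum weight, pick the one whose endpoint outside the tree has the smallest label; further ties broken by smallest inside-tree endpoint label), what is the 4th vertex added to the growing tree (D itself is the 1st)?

Prim, starting at D.
Step 1: frontier [A—D 2, D—E 7] → take A—D (2); add A.
Step 2: frontier [A—E 5, A—B 6, A—C 10, D—E 7] → take A—E (5); add E.
Step 3: frontier [A—B 6, A—C 10, B—E 10] → take A—B (6); add B.
Step 4: frontier [A—C 10] → take A—C (10); add C.
Vertex order: D, A, E, B, C. The 4th vertex is B.

B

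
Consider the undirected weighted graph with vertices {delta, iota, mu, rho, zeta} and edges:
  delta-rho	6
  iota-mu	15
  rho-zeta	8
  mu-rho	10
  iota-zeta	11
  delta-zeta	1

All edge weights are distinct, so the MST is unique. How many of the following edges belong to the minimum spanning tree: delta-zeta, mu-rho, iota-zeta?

3

Kruskal's algorithm — process edges by increasing weight (ties by edge label):
delta-zeta (1): add — endpoints in different components.
delta-rho (6): add — endpoints in different components.
rho-zeta (8): skip — rho and zeta already connected.
mu-rho (10): add — endpoints in different components.
iota-zeta (11): add — endpoints in different components.
MST edge set: {delta-zeta, delta-rho, mu-rho, iota-zeta}.
Of the listed edges, {delta-zeta, mu-rho, iota-zeta} are in the MST → 3.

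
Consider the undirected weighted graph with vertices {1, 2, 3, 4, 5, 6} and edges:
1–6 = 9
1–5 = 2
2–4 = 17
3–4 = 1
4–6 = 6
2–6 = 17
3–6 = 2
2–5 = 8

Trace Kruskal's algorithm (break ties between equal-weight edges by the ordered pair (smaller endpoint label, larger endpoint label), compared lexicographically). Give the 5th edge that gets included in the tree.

1-6

Sort edges by weight, then run Kruskal:
3–4 (1): add. Components now {1} {2} {3,4} {5} {6}
1–5 (2): add. Components now {1,5} {2} {3,4} {6}
3–6 (2): add. Components now {1,5} {2} {3,4,6}
4–6 (6): skip — 4 and 6 already connected.
2–5 (8): add. Components now {1,2,5} {3,4,6}
1–6 (9): add. Components now {1,2,3,4,5,6}
The 5th edge added is 1–6.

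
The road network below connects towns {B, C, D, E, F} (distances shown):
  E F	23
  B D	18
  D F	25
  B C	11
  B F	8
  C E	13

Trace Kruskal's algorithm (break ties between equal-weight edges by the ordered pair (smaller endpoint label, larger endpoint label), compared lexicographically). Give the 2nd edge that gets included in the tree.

Sort edges by weight, then run Kruskal:
B F (8): add — endpoints in different components.
B C (11): add — endpoints in different components.
C E (13): add — endpoints in different components.
B D (18): add — endpoints in different components.
The 2nd edge added is B C.

B-C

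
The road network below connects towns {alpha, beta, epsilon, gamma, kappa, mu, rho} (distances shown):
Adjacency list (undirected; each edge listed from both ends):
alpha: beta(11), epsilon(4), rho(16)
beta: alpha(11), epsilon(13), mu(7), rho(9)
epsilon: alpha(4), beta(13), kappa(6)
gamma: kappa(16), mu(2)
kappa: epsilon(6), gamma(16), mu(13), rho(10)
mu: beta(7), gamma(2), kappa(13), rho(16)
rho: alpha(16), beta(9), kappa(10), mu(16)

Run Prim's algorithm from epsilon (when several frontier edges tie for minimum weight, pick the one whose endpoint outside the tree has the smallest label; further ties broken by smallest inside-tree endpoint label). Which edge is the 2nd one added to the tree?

Grow the tree from epsilon using Prim:
Step 1: cheapest edge leaving the tree is alpha–epsilon (4); add alpha.
Step 2: cheapest edge leaving the tree is epsilon–kappa (6); add kappa.
Step 3: cheapest edge leaving the tree is kappa–rho (10); add rho.
Step 4: cheapest edge leaving the tree is beta–rho (9); add beta.
Step 5: cheapest edge leaving the tree is beta–mu (7); add mu.
Step 6: cheapest edge leaving the tree is gamma–mu (2); add gamma.
The 2nd edge added is epsilon–kappa.

epsilon-kappa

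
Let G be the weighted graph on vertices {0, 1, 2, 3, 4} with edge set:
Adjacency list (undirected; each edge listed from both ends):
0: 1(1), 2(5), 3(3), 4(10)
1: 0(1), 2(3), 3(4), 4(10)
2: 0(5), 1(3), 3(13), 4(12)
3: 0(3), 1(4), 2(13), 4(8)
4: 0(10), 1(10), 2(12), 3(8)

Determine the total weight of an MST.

15

Prim, starting at 3.
Step 1: frontier [0 3 3, 1 3 4, 3 4 8, 2 3 13] → take 0 3 (3); add 0.
Step 2: frontier [0 1 1, 0 2 5, 0 4 10, 1 3 4, 3 4 8, 2 3 13] → take 0 1 (1); add 1.
Step 3: frontier [0 2 5, 0 4 10, 1 2 3, 1 4 10, 3 4 8, 2 3 13] → take 1 2 (3); add 2.
Step 4: frontier [0 4 10, 1 4 10, 2 4 12, 3 4 8] → take 3 4 (8); add 4.
MST edges: 0 3, 0 1, 1 2, 3 4; total weight 3+1+3+8 = 15.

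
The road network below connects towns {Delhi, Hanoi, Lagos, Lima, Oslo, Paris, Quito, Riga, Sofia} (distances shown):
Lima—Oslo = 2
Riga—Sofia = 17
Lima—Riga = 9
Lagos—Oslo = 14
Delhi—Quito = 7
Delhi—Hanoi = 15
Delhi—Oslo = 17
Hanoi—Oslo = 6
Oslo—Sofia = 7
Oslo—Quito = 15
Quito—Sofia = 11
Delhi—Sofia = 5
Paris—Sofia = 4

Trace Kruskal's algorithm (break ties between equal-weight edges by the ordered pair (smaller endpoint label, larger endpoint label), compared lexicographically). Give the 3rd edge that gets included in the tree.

Kruskal: consider edges lightest-first.
Lima—Oslo (2): add — endpoints in different components.
Paris—Sofia (4): add — endpoints in different components.
Delhi—Sofia (5): add — endpoints in different components.
Hanoi—Oslo (6): add — endpoints in different components.
Delhi—Quito (7): add — endpoints in different components.
Oslo—Sofia (7): add — endpoints in different components.
Lima—Riga (9): add — endpoints in different components.
Quito—Sofia (11): skip — Quito and Sofia already connected.
Lagos—Oslo (14): add — endpoints in different components.
The 3rd edge added is Delhi—Sofia.

Delhi-Sofia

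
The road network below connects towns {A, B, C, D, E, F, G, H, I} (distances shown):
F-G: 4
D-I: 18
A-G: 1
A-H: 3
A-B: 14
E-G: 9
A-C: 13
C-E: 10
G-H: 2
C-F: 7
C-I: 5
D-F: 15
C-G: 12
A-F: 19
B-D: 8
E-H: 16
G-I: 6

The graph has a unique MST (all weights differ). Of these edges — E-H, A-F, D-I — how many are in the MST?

0

Kruskal's algorithm — process edges by increasing weight (ties by edge label):
A-G (1): add — endpoints in different components.
G-H (2): add — endpoints in different components.
A-H (3): skip — A and H already connected.
F-G (4): add — endpoints in different components.
C-I (5): add — endpoints in different components.
G-I (6): add — endpoints in different components.
C-F (7): skip — C and F already connected.
B-D (8): add — endpoints in different components.
E-G (9): add — endpoints in different components.
C-E (10): skip — C and E already connected.
C-G (12): skip — C and G already connected.
A-C (13): skip — A and C already connected.
A-B (14): add — endpoints in different components.
MST edge set: {A-G, G-H, F-G, C-I, G-I, B-D, E-G, A-B}.
Of the listed edges, {} are in the MST → 0.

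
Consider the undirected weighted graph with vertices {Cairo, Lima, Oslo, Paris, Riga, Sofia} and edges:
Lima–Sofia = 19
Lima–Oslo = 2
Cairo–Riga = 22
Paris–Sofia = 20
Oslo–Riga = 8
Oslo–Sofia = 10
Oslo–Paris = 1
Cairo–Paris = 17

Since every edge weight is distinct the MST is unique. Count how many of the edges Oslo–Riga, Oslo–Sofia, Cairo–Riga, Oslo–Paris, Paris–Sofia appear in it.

3

Kruskal's algorithm — process edges by increasing weight (ties by edge label):
Oslo–Paris (1): add — endpoints in different components.
Lima–Oslo (2): add — endpoints in different components.
Oslo–Riga (8): add — endpoints in different components.
Oslo–Sofia (10): add — endpoints in different components.
Cairo–Paris (17): add — endpoints in different components.
MST edge set: {Oslo–Paris, Lima–Oslo, Oslo–Riga, Oslo–Sofia, Cairo–Paris}.
Of the listed edges, {Oslo–Riga, Oslo–Sofia, Oslo–Paris} are in the MST → 3.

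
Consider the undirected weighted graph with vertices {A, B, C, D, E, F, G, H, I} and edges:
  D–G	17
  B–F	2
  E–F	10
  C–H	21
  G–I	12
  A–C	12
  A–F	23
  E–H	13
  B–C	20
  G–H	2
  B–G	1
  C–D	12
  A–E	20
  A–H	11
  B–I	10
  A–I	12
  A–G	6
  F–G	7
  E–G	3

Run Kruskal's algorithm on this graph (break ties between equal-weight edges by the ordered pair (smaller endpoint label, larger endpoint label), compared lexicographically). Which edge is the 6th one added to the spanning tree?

B-I

Kruskal's algorithm — process edges by increasing weight (ties by edge label):
B–G (1): add — endpoints in different components.
B–F (2): add — endpoints in different components.
G–H (2): add — endpoints in different components.
E–G (3): add — endpoints in different components.
A–G (6): add — endpoints in different components.
F–G (7): skip — F and G already connected.
B–I (10): add — endpoints in different components.
E–F (10): skip — E and F already connected.
A–H (11): skip — A and H already connected.
A–C (12): add — endpoints in different components.
A–I (12): skip — A and I already connected.
C–D (12): add — endpoints in different components.
The 6th edge added is B–I.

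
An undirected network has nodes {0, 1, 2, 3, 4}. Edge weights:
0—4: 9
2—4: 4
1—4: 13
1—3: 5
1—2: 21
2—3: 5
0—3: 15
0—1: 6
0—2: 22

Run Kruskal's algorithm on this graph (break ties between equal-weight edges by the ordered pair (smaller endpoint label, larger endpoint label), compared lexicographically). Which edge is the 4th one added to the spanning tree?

Kruskal: consider edges lightest-first.
2—4 (4): add. Components now {0} {1} {2,4} {3}
1—3 (5): add. Components now {0} {1,3} {2,4}
2—3 (5): add. Components now {0} {1,2,3,4}
0—1 (6): add. Components now {0,1,2,3,4}
The 4th edge added is 0—1.

0-1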